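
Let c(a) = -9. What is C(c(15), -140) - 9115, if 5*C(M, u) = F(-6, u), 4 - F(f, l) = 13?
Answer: -45584/5 ≈ -9116.8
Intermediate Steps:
F(f, l) = -9 (F(f, l) = 4 - 1*13 = 4 - 13 = -9)
C(M, u) = -9/5 (C(M, u) = (⅕)*(-9) = -9/5)
C(c(15), -140) - 9115 = -9/5 - 9115 = -45584/5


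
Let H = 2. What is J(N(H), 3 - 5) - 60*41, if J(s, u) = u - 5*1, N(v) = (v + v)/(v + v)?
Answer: -2467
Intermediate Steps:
N(v) = 1 (N(v) = (2*v)/((2*v)) = (2*v)*(1/(2*v)) = 1)
J(s, u) = -5 + u (J(s, u) = u - 5 = -5 + u)
J(N(H), 3 - 5) - 60*41 = (-5 + (3 - 5)) - 60*41 = (-5 - 2) - 2460 = -7 - 2460 = -2467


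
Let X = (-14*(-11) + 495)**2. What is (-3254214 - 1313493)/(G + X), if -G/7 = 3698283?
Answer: 4567707/25466780 ≈ 0.17936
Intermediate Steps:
G = -25887981 (G = -7*3698283 = -25887981)
X = 421201 (X = (154 + 495)**2 = 649**2 = 421201)
(-3254214 - 1313493)/(G + X) = (-3254214 - 1313493)/(-25887981 + 421201) = -4567707/(-25466780) = -4567707*(-1/25466780) = 4567707/25466780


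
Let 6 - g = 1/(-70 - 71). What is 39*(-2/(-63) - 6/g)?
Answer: -95836/2541 ≈ -37.716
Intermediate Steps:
g = 847/141 (g = 6 - 1/(-70 - 71) = 6 - 1/(-141) = 6 - 1*(-1/141) = 6 + 1/141 = 847/141 ≈ 6.0071)
39*(-2/(-63) - 6/g) = 39*(-2/(-63) - 6/847/141) = 39*(-2*(-1/63) - 6*141/847) = 39*(2/63 - 846/847) = 39*(-7372/7623) = -95836/2541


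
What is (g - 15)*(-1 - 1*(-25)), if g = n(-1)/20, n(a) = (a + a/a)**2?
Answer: -360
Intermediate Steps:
n(a) = (1 + a)**2 (n(a) = (a + 1)**2 = (1 + a)**2)
g = 0 (g = (1 - 1)**2/20 = 0**2*(1/20) = 0*(1/20) = 0)
(g - 15)*(-1 - 1*(-25)) = (0 - 15)*(-1 - 1*(-25)) = -15*(-1 + 25) = -15*24 = -360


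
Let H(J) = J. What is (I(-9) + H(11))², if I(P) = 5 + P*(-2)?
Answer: 1156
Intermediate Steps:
I(P) = 5 - 2*P
(I(-9) + H(11))² = ((5 - 2*(-9)) + 11)² = ((5 + 18) + 11)² = (23 + 11)² = 34² = 1156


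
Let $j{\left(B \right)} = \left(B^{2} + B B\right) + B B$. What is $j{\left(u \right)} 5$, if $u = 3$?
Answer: $135$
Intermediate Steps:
$j{\left(B \right)} = 3 B^{2}$ ($j{\left(B \right)} = \left(B^{2} + B^{2}\right) + B^{2} = 2 B^{2} + B^{2} = 3 B^{2}$)
$j{\left(u \right)} 5 = 3 \cdot 3^{2} \cdot 5 = 3 \cdot 9 \cdot 5 = 27 \cdot 5 = 135$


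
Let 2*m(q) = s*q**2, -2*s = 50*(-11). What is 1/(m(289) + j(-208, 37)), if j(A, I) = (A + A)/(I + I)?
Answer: 74/849825759 ≈ 8.7077e-8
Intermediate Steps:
s = 275 (s = -25*(-11) = -1/2*(-550) = 275)
m(q) = 275*q**2/2 (m(q) = (275*q**2)/2 = 275*q**2/2)
j(A, I) = A/I (j(A, I) = (2*A)/((2*I)) = (2*A)*(1/(2*I)) = A/I)
1/(m(289) + j(-208, 37)) = 1/((275/2)*289**2 - 208/37) = 1/((275/2)*83521 - 208*1/37) = 1/(22968275/2 - 208/37) = 1/(849825759/74) = 74/849825759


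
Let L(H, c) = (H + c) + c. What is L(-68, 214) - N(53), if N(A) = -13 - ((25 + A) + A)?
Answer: 504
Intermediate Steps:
N(A) = -38 - 2*A (N(A) = -13 - (25 + 2*A) = -13 + (-25 - 2*A) = -38 - 2*A)
L(H, c) = H + 2*c
L(-68, 214) - N(53) = (-68 + 2*214) - (-38 - 2*53) = (-68 + 428) - (-38 - 106) = 360 - 1*(-144) = 360 + 144 = 504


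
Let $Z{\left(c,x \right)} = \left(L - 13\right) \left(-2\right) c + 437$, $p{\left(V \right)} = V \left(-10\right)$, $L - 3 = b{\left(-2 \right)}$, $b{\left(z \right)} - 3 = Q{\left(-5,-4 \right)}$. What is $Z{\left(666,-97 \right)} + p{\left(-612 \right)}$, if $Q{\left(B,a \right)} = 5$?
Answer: $9221$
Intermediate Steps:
$b{\left(z \right)} = 8$ ($b{\left(z \right)} = 3 + 5 = 8$)
$L = 11$ ($L = 3 + 8 = 11$)
$p{\left(V \right)} = - 10 V$
$Z{\left(c,x \right)} = 437 + 4 c$ ($Z{\left(c,x \right)} = \left(11 - 13\right) \left(-2\right) c + 437 = \left(-2\right) \left(-2\right) c + 437 = 4 c + 437 = 437 + 4 c$)
$Z{\left(666,-97 \right)} + p{\left(-612 \right)} = \left(437 + 4 \cdot 666\right) - -6120 = \left(437 + 2664\right) + 6120 = 3101 + 6120 = 9221$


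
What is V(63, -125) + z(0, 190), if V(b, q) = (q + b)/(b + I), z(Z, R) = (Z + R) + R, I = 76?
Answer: 52758/139 ≈ 379.55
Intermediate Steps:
z(Z, R) = Z + 2*R (z(Z, R) = (R + Z) + R = Z + 2*R)
V(b, q) = (b + q)/(76 + b) (V(b, q) = (q + b)/(b + 76) = (b + q)/(76 + b))
V(63, -125) + z(0, 190) = (63 - 125)/(76 + 63) + (0 + 2*190) = -62/139 + (0 + 380) = (1/139)*(-62) + 380 = -62/139 + 380 = 52758/139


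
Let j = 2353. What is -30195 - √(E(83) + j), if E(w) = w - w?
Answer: -30195 - √2353 ≈ -30244.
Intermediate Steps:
E(w) = 0
-30195 - √(E(83) + j) = -30195 - √(0 + 2353) = -30195 - √2353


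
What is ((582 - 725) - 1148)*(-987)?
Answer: 1274217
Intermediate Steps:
((582 - 725) - 1148)*(-987) = (-143 - 1148)*(-987) = -1291*(-987) = 1274217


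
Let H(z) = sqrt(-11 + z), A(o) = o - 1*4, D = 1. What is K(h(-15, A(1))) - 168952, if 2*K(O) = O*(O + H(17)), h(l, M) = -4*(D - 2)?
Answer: -168944 + 2*sqrt(6) ≈ -1.6894e+5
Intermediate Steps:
A(o) = -4 + o (A(o) = o - 4 = -4 + o)
h(l, M) = 4 (h(l, M) = -4*(1 - 2) = -4*(-1) = 4)
K(O) = O*(O + sqrt(6))/2 (K(O) = (O*(O + sqrt(-11 + 17)))/2 = (O*(O + sqrt(6)))/2 = O*(O + sqrt(6))/2)
K(h(-15, A(1))) - 168952 = (1/2)*4*(4 + sqrt(6)) - 168952 = (8 + 2*sqrt(6)) - 168952 = -168944 + 2*sqrt(6)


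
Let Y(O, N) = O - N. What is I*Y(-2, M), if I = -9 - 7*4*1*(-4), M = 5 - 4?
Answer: -309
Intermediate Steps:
M = 1
I = 103 (I = -9 - 28*(-4) = -9 - 7*(-16) = -9 + 112 = 103)
I*Y(-2, M) = 103*(-2 - 1*1) = 103*(-2 - 1) = 103*(-3) = -309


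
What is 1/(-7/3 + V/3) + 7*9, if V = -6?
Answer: 816/13 ≈ 62.769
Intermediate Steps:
1/(-7/3 + V/3) + 7*9 = 1/(-7/3 - 6/3) + 7*9 = 1/(-7*⅓ - 6*⅓) + 63 = 1/(-7/3 - 2) + 63 = 1/(-13/3) + 63 = -3/13 + 63 = 816/13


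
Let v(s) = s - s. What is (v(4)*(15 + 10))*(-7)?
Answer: 0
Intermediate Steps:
v(s) = 0
(v(4)*(15 + 10))*(-7) = (0*(15 + 10))*(-7) = (0*25)*(-7) = 0*(-7) = 0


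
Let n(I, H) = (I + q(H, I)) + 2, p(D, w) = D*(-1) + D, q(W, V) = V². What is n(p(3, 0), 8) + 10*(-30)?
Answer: -298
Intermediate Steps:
p(D, w) = 0 (p(D, w) = -D + D = 0)
n(I, H) = 2 + I + I² (n(I, H) = (I + I²) + 2 = 2 + I + I²)
n(p(3, 0), 8) + 10*(-30) = (2 + 0 + 0²) + 10*(-30) = (2 + 0 + 0) - 300 = 2 - 300 = -298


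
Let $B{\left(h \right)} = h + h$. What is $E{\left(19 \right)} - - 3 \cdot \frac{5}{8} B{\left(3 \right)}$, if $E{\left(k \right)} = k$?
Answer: $\frac{121}{4} \approx 30.25$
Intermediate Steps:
$B{\left(h \right)} = 2 h$
$E{\left(19 \right)} - - 3 \cdot \frac{5}{8} B{\left(3 \right)} = 19 - - 3 \cdot \frac{5}{8} \cdot 2 \cdot 3 = 19 - - 3 \cdot 5 \cdot \frac{1}{8} \cdot 6 = 19 - \left(-3\right) \frac{5}{8} \cdot 6 = 19 - \left(- \frac{15}{8}\right) 6 = 19 - - \frac{45}{4} = 19 + \frac{45}{4} = \frac{121}{4}$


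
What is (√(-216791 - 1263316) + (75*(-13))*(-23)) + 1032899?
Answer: 1055324 + I*√1480107 ≈ 1.0553e+6 + 1216.6*I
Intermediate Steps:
(√(-216791 - 1263316) + (75*(-13))*(-23)) + 1032899 = (√(-1480107) - 975*(-23)) + 1032899 = (I*√1480107 + 22425) + 1032899 = (22425 + I*√1480107) + 1032899 = 1055324 + I*√1480107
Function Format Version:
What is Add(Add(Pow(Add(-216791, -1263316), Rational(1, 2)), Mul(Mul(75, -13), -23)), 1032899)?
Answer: Add(1055324, Mul(I, Pow(1480107, Rational(1, 2)))) ≈ Add(1.0553e+6, Mul(1216.6, I))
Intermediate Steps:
Add(Add(Pow(Add(-216791, -1263316), Rational(1, 2)), Mul(Mul(75, -13), -23)), 1032899) = Add(Add(Pow(-1480107, Rational(1, 2)), Mul(-975, -23)), 1032899) = Add(Add(Mul(I, Pow(1480107, Rational(1, 2))), 22425), 1032899) = Add(Add(22425, Mul(I, Pow(1480107, Rational(1, 2)))), 1032899) = Add(1055324, Mul(I, Pow(1480107, Rational(1, 2))))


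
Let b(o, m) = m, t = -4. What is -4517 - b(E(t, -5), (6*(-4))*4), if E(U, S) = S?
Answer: -4421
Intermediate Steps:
-4517 - b(E(t, -5), (6*(-4))*4) = -4517 - 6*(-4)*4 = -4517 - (-24)*4 = -4517 - 1*(-96) = -4517 + 96 = -4421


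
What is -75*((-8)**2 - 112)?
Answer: 3600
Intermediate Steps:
-75*((-8)**2 - 112) = -75*(64 - 112) = -75*(-48) = 3600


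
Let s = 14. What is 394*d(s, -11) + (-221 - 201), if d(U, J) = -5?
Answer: -2392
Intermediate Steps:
394*d(s, -11) + (-221 - 201) = 394*(-5) + (-221 - 201) = -1970 - 422 = -2392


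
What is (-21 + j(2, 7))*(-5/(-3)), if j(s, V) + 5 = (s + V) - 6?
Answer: -115/3 ≈ -38.333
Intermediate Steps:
j(s, V) = -11 + V + s (j(s, V) = -5 + ((s + V) - 6) = -5 + ((V + s) - 6) = -5 + (-6 + V + s) = -11 + V + s)
(-21 + j(2, 7))*(-5/(-3)) = (-21 + (-11 + 7 + 2))*(-5/(-3)) = (-21 - 2)*(-5*(-1/3)) = -23*5/3 = -115/3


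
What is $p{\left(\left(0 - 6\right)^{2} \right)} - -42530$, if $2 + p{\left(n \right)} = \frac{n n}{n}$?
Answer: $42564$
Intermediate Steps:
$p{\left(n \right)} = -2 + n$ ($p{\left(n \right)} = -2 + \frac{n n}{n} = -2 + \frac{n^{2}}{n} = -2 + n$)
$p{\left(\left(0 - 6\right)^{2} \right)} - -42530 = \left(-2 + \left(0 - 6\right)^{2}\right) - -42530 = \left(-2 + \left(0 - 6\right)^{2}\right) + 42530 = \left(-2 + \left(-6\right)^{2}\right) + 42530 = \left(-2 + 36\right) + 42530 = 34 + 42530 = 42564$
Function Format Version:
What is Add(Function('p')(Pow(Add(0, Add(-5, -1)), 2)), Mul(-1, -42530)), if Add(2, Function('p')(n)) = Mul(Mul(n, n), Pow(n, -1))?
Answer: 42564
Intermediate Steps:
Function('p')(n) = Add(-2, n) (Function('p')(n) = Add(-2, Mul(Mul(n, n), Pow(n, -1))) = Add(-2, Mul(Pow(n, 2), Pow(n, -1))) = Add(-2, n))
Add(Function('p')(Pow(Add(0, Add(-5, -1)), 2)), Mul(-1, -42530)) = Add(Add(-2, Pow(Add(0, Add(-5, -1)), 2)), Mul(-1, -42530)) = Add(Add(-2, Pow(Add(0, -6), 2)), 42530) = Add(Add(-2, Pow(-6, 2)), 42530) = Add(Add(-2, 36), 42530) = Add(34, 42530) = 42564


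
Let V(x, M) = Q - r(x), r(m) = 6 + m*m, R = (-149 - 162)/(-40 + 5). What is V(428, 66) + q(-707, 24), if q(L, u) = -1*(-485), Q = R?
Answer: -6394364/35 ≈ -1.8270e+5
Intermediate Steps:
R = 311/35 (R = -311/(-35) = -311*(-1/35) = 311/35 ≈ 8.8857)
Q = 311/35 ≈ 8.8857
q(L, u) = 485
r(m) = 6 + m**2
V(x, M) = 101/35 - x**2 (V(x, M) = 311/35 - (6 + x**2) = 311/35 + (-6 - x**2) = 101/35 - x**2)
V(428, 66) + q(-707, 24) = (101/35 - 1*428**2) + 485 = (101/35 - 1*183184) + 485 = (101/35 - 183184) + 485 = -6411339/35 + 485 = -6394364/35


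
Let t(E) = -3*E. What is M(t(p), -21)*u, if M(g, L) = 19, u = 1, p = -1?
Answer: 19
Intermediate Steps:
M(t(p), -21)*u = 19*1 = 19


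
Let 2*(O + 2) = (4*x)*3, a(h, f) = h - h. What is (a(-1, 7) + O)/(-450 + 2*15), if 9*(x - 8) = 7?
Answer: -38/315 ≈ -0.12063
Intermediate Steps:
x = 79/9 (x = 8 + (1/9)*7 = 8 + 7/9 = 79/9 ≈ 8.7778)
a(h, f) = 0
O = 152/3 (O = -2 + ((4*(79/9))*3)/2 = -2 + ((316/9)*3)/2 = -2 + (1/2)*(316/3) = -2 + 158/3 = 152/3 ≈ 50.667)
(a(-1, 7) + O)/(-450 + 2*15) = (0 + 152/3)/(-450 + 2*15) = 152/(3*(-450 + 30)) = (152/3)/(-420) = (152/3)*(-1/420) = -38/315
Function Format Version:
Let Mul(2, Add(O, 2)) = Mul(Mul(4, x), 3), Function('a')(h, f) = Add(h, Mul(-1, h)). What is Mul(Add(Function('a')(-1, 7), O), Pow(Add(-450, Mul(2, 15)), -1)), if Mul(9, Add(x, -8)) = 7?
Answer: Rational(-38, 315) ≈ -0.12063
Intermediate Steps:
x = Rational(79, 9) (x = Add(8, Mul(Rational(1, 9), 7)) = Add(8, Rational(7, 9)) = Rational(79, 9) ≈ 8.7778)
Function('a')(h, f) = 0
O = Rational(152, 3) (O = Add(-2, Mul(Rational(1, 2), Mul(Mul(4, Rational(79, 9)), 3))) = Add(-2, Mul(Rational(1, 2), Mul(Rational(316, 9), 3))) = Add(-2, Mul(Rational(1, 2), Rational(316, 3))) = Add(-2, Rational(158, 3)) = Rational(152, 3) ≈ 50.667)
Mul(Add(Function('a')(-1, 7), O), Pow(Add(-450, Mul(2, 15)), -1)) = Mul(Add(0, Rational(152, 3)), Pow(Add(-450, Mul(2, 15)), -1)) = Mul(Rational(152, 3), Pow(Add(-450, 30), -1)) = Mul(Rational(152, 3), Pow(-420, -1)) = Mul(Rational(152, 3), Rational(-1, 420)) = Rational(-38, 315)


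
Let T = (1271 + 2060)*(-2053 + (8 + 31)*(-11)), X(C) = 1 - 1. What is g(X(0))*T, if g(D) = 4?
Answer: -33070168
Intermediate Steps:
X(C) = 0
T = -8267542 (T = 3331*(-2053 + 39*(-11)) = 3331*(-2053 - 429) = 3331*(-2482) = -8267542)
g(X(0))*T = 4*(-8267542) = -33070168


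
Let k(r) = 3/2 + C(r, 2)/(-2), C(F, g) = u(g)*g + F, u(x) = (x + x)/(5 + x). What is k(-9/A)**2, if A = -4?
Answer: 121/3136 ≈ 0.038584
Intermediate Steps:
u(x) = 2*x/(5 + x) (u(x) = (2*x)/(5 + x) = 2*x/(5 + x))
C(F, g) = F + 2*g**2/(5 + g) (C(F, g) = (2*g/(5 + g))*g + F = 2*g**2/(5 + g) + F = F + 2*g**2/(5 + g))
k(r) = 13/14 - r/2 (k(r) = 3/2 + ((2*2**2 + r*(5 + 2))/(5 + 2))/(-2) = 3*(1/2) + ((2*4 + r*7)/7)*(-1/2) = 3/2 + ((8 + 7*r)/7)*(-1/2) = 3/2 + (8/7 + r)*(-1/2) = 3/2 + (-4/7 - r/2) = 13/14 - r/2)
k(-9/A)**2 = (13/14 - (-9)/(2*(-4)))**2 = (13/14 - (-9)*(-1)/(2*4))**2 = (13/14 - 1/2*9/4)**2 = (13/14 - 9/8)**2 = (-11/56)**2 = 121/3136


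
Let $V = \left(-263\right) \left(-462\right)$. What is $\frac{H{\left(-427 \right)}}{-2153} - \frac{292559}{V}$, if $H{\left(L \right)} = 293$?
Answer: $- \frac{665480785}{261602418} \approx -2.5439$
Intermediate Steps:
$V = 121506$
$\frac{H{\left(-427 \right)}}{-2153} - \frac{292559}{V} = \frac{293}{-2153} - \frac{292559}{121506} = 293 \left(- \frac{1}{2153}\right) - \frac{292559}{121506} = - \frac{293}{2153} - \frac{292559}{121506} = - \frac{665480785}{261602418}$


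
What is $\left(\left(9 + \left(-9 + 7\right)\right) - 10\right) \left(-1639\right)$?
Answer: $4917$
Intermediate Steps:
$\left(\left(9 + \left(-9 + 7\right)\right) - 10\right) \left(-1639\right) = \left(\left(9 - 2\right) - 10\right) \left(-1639\right) = \left(7 - 10\right) \left(-1639\right) = \left(-3\right) \left(-1639\right) = 4917$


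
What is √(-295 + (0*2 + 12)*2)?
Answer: I*√271 ≈ 16.462*I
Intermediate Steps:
√(-295 + (0*2 + 12)*2) = √(-295 + (0 + 12)*2) = √(-295 + 12*2) = √(-295 + 24) = √(-271) = I*√271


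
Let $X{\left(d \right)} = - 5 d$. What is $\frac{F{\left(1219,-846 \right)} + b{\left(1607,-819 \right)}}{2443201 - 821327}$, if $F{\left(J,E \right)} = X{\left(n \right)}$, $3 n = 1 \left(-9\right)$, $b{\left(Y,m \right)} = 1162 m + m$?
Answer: $- \frac{476241}{810937} \approx -0.58727$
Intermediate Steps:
$b{\left(Y,m \right)} = 1163 m$
$n = -3$ ($n = \frac{1 \left(-9\right)}{3} = \frac{1}{3} \left(-9\right) = -3$)
$F{\left(J,E \right)} = 15$ ($F{\left(J,E \right)} = \left(-5\right) \left(-3\right) = 15$)
$\frac{F{\left(1219,-846 \right)} + b{\left(1607,-819 \right)}}{2443201 - 821327} = \frac{15 + 1163 \left(-819\right)}{2443201 - 821327} = \frac{15 - 952497}{1621874} = \left(-952482\right) \frac{1}{1621874} = - \frac{476241}{810937}$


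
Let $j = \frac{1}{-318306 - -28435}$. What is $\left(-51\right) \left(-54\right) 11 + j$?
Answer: $\frac{8781352073}{289871} \approx 30294.0$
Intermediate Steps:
$j = - \frac{1}{289871}$ ($j = \frac{1}{-318306 + 28435} = \frac{1}{-289871} = - \frac{1}{289871} \approx -3.4498 \cdot 10^{-6}$)
$\left(-51\right) \left(-54\right) 11 + j = \left(-51\right) \left(-54\right) 11 - \frac{1}{289871} = 2754 \cdot 11 - \frac{1}{289871} = 30294 - \frac{1}{289871} = \frac{8781352073}{289871}$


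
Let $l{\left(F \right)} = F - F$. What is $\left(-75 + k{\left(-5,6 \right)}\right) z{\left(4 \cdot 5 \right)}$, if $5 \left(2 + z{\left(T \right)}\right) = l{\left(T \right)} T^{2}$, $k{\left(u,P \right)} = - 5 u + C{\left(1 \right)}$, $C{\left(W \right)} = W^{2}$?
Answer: $98$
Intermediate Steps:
$l{\left(F \right)} = 0$
$k{\left(u,P \right)} = 1 - 5 u$ ($k{\left(u,P \right)} = - 5 u + 1^{2} = - 5 u + 1 = 1 - 5 u$)
$z{\left(T \right)} = -2$ ($z{\left(T \right)} = -2 + \frac{0 T^{2}}{5} = -2 + \frac{1}{5} \cdot 0 = -2 + 0 = -2$)
$\left(-75 + k{\left(-5,6 \right)}\right) z{\left(4 \cdot 5 \right)} = \left(-75 + \left(1 - -25\right)\right) \left(-2\right) = \left(-75 + \left(1 + 25\right)\right) \left(-2\right) = \left(-75 + 26\right) \left(-2\right) = \left(-49\right) \left(-2\right) = 98$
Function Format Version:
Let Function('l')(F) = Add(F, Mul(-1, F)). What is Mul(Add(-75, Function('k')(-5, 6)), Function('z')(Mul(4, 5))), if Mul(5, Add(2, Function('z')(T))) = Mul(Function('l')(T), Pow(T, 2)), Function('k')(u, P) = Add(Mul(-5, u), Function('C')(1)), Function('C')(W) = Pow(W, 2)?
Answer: 98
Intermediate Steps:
Function('l')(F) = 0
Function('k')(u, P) = Add(1, Mul(-5, u)) (Function('k')(u, P) = Add(Mul(-5, u), Pow(1, 2)) = Add(Mul(-5, u), 1) = Add(1, Mul(-5, u)))
Function('z')(T) = -2 (Function('z')(T) = Add(-2, Mul(Rational(1, 5), Mul(0, Pow(T, 2)))) = Add(-2, Mul(Rational(1, 5), 0)) = Add(-2, 0) = -2)
Mul(Add(-75, Function('k')(-5, 6)), Function('z')(Mul(4, 5))) = Mul(Add(-75, Add(1, Mul(-5, -5))), -2) = Mul(Add(-75, Add(1, 25)), -2) = Mul(Add(-75, 26), -2) = Mul(-49, -2) = 98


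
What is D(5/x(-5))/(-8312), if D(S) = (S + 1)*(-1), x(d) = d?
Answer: 0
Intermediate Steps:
D(S) = -1 - S (D(S) = (1 + S)*(-1) = -1 - S)
D(5/x(-5))/(-8312) = (-1 - 5/(-5))/(-8312) = (-1 - 5*(-1)/5)*(-1/8312) = (-1 - 1*(-1))*(-1/8312) = (-1 + 1)*(-1/8312) = 0*(-1/8312) = 0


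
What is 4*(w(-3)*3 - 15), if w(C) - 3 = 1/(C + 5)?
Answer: -18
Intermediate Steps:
w(C) = 3 + 1/(5 + C) (w(C) = 3 + 1/(C + 5) = 3 + 1/(5 + C))
4*(w(-3)*3 - 15) = 4*(((16 + 3*(-3))/(5 - 3))*3 - 15) = 4*(((16 - 9)/2)*3 - 15) = 4*(((½)*7)*3 - 15) = 4*((7/2)*3 - 15) = 4*(21/2 - 15) = 4*(-9/2) = -18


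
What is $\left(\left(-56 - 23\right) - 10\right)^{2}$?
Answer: $7921$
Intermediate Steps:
$\left(\left(-56 - 23\right) - 10\right)^{2} = \left(-79 - 10\right)^{2} = \left(-89\right)^{2} = 7921$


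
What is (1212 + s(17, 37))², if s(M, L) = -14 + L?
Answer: 1525225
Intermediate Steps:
(1212 + s(17, 37))² = (1212 + (-14 + 37))² = (1212 + 23)² = 1235² = 1525225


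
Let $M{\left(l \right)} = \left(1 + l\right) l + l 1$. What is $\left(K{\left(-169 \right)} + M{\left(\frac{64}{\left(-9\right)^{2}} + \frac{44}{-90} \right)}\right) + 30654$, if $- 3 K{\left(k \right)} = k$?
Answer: $\frac{5037376129}{164025} \approx 30711.0$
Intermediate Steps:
$K{\left(k \right)} = - \frac{k}{3}$
$M{\left(l \right)} = l + l \left(1 + l\right)$ ($M{\left(l \right)} = l \left(1 + l\right) + l = l + l \left(1 + l\right)$)
$\left(K{\left(-169 \right)} + M{\left(\frac{64}{\left(-9\right)^{2}} + \frac{44}{-90} \right)}\right) + 30654 = \left(\left(- \frac{1}{3}\right) \left(-169\right) + \left(\frac{64}{\left(-9\right)^{2}} + \frac{44}{-90}\right) \left(2 + \left(\frac{64}{\left(-9\right)^{2}} + \frac{44}{-90}\right)\right)\right) + 30654 = \left(\frac{169}{3} + \left(\frac{64}{81} + 44 \left(- \frac{1}{90}\right)\right) \left(2 + \left(\frac{64}{81} + 44 \left(- \frac{1}{90}\right)\right)\right)\right) + 30654 = \left(\frac{169}{3} + \left(64 \cdot \frac{1}{81} - \frac{22}{45}\right) \left(2 + \left(64 \cdot \frac{1}{81} - \frac{22}{45}\right)\right)\right) + 30654 = \left(\frac{169}{3} + \left(\frac{64}{81} - \frac{22}{45}\right) \left(2 + \left(\frac{64}{81} - \frac{22}{45}\right)\right)\right) + 30654 = \left(\frac{169}{3} + \frac{122 \left(2 + \frac{122}{405}\right)}{405}\right) + 30654 = \left(\frac{169}{3} + \frac{122}{405} \cdot \frac{932}{405}\right) + 30654 = \left(\frac{169}{3} + \frac{113704}{164025}\right) + 30654 = \frac{9353779}{164025} + 30654 = \frac{5037376129}{164025}$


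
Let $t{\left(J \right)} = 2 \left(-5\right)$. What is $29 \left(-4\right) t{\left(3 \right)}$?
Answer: $1160$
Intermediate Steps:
$t{\left(J \right)} = -10$
$29 \left(-4\right) t{\left(3 \right)} = 29 \left(-4\right) \left(-10\right) = \left(-116\right) \left(-10\right) = 1160$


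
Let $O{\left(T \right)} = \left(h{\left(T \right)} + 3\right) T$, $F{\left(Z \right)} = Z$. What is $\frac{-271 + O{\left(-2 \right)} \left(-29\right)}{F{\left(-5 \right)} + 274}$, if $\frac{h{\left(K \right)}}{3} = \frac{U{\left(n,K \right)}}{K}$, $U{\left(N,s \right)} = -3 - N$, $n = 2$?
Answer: $\frac{338}{269} \approx 1.2565$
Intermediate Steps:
$h{\left(K \right)} = - \frac{15}{K}$ ($h{\left(K \right)} = 3 \frac{-3 - 2}{K} = 3 \left(- \frac{5}{K}\right) = - \frac{15}{K}$)
$O{\left(T \right)} = T \left(3 - \frac{15}{T}\right)$ ($O{\left(T \right)} = \left(- \frac{15}{T} + 3\right) T = \left(3 - \frac{15}{T}\right) T = T \left(3 - \frac{15}{T}\right)$)
$\frac{-271 + O{\left(-2 \right)} \left(-29\right)}{F{\left(-5 \right)} + 274} = \frac{-271 + \left(-15 + 3 \left(-2\right)\right) \left(-29\right)}{-5 + 274} = \frac{-271 + \left(-15 - 6\right) \left(-29\right)}{269} = \left(-271 - -609\right) \frac{1}{269} = \left(-271 + 609\right) \frac{1}{269} = 338 \cdot \frac{1}{269} = \frac{338}{269}$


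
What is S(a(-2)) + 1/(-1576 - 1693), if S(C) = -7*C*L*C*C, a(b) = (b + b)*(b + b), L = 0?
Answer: -1/3269 ≈ -0.00030590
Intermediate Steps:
a(b) = 4*b² (a(b) = (2*b)*(2*b) = 4*b²)
S(C) = 0 (S(C) = -7*C*0*C*C = -0*C² = -7*0 = 0)
S(a(-2)) + 1/(-1576 - 1693) = 0 + 1/(-1576 - 1693) = 0 + 1/(-3269) = 0 - 1/3269 = -1/3269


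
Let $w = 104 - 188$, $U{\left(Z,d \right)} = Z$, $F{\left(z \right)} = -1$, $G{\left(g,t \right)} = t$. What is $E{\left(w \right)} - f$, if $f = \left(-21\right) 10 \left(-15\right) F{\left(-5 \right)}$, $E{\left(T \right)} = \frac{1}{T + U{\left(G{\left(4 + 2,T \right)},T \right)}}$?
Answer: $\frac{529199}{168} \approx 3150.0$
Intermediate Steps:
$w = -84$
$E{\left(T \right)} = \frac{1}{2 T}$ ($E{\left(T \right)} = \frac{1}{T + T} = \frac{1}{2 T}$)
$f = -3150$ ($f = \left(-21\right) 10 \left(-15\right) \left(-1\right) = \left(-210\right) \left(-15\right) \left(-1\right) = 3150 \left(-1\right) = -3150$)
$E{\left(w \right)} - f = \frac{1}{2 \left(-84\right)} - -3150 = \frac{1}{2} \left(- \frac{1}{84}\right) + 3150 = - \frac{1}{168} + 3150 = \frac{529199}{168}$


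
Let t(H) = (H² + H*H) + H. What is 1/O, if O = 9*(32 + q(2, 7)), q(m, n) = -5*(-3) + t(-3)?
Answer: 1/558 ≈ 0.0017921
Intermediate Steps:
t(H) = H + 2*H² (t(H) = (H² + H²) + H = 2*H² + H = H + 2*H²)
q(m, n) = 30 (q(m, n) = -5*(-3) - 3*(1 + 2*(-3)) = 15 - 3*(1 - 6) = 15 - 3*(-5) = 15 + 15 = 30)
O = 558 (O = 9*(32 + 30) = 9*62 = 558)
1/O = 1/558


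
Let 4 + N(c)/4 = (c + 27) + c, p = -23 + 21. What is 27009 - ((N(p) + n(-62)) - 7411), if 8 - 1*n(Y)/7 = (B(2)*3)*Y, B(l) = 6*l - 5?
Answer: 25174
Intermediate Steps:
B(l) = -5 + 6*l
p = -2
N(c) = 92 + 8*c (N(c) = -16 + 4*((c + 27) + c) = -16 + 4*((27 + c) + c) = -16 + 4*(27 + 2*c) = -16 + (108 + 8*c) = 92 + 8*c)
n(Y) = 56 - 147*Y (n(Y) = 56 - 7*(-5 + 6*2)*3*Y = 56 - 7*(-5 + 12)*3*Y = 56 - 7*7*3*Y = 56 - 147*Y)
27009 - ((N(p) + n(-62)) - 7411) = 27009 - (((92 + 8*(-2)) + (56 - 147*(-62))) - 7411) = 27009 - (((92 - 16) + (56 + 9114)) - 7411) = 27009 - ((76 + 9170) - 7411) = 27009 - (9246 - 7411) = 27009 - 1*1835 = 27009 - 1835 = 25174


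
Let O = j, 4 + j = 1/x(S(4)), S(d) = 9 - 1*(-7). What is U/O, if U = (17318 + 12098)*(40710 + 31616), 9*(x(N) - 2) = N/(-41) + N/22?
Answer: -17594769164320/29021 ≈ -6.0628e+8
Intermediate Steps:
S(d) = 16 (S(d) = 9 + 7 = 16)
x(N) = 2 + 19*N/8118 (x(N) = 2 + (N/(-41) + N/22)/9 = 2 + (N*(-1/41) + N*(1/22))/9 = 2 + (-N/41 + N/22)/9 = 2 + (19*N/902)/9 = 2 + 19*N/8118)
U = 2127541616 (U = 29416*72326 = 2127541616)
j = -29021/8270 (j = -4 + 1/(2 + (19/8118)*16) = -4 + 1/(2 + 152/4059) = -4 + 1/(8270/4059) = -4 + 4059/8270 = -29021/8270 ≈ -3.5092)
O = -29021/8270 ≈ -3.5092
U/O = 2127541616/(-29021/8270) = 2127541616*(-8270/29021) = -17594769164320/29021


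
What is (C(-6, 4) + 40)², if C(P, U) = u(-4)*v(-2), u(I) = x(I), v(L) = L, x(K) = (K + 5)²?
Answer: 1444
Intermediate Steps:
x(K) = (5 + K)²
u(I) = (5 + I)²
C(P, U) = -2 (C(P, U) = (5 - 4)²*(-2) = 1²*(-2) = 1*(-2) = -2)
(C(-6, 4) + 40)² = (-2 + 40)² = 38² = 1444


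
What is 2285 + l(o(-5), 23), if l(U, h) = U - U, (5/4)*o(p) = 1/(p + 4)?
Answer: 2285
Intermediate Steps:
o(p) = 4/(5*(4 + p)) (o(p) = 4/(5*(p + 4)) = 4/(5*(4 + p)))
l(U, h) = 0
2285 + l(o(-5), 23) = 2285 + 0 = 2285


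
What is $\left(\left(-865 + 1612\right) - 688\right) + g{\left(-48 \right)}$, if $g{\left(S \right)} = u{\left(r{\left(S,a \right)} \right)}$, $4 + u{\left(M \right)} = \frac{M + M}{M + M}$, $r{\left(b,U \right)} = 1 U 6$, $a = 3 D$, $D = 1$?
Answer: $56$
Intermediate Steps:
$a = 3$ ($a = 3 \cdot 1 = 3$)
$r{\left(b,U \right)} = 6 U$ ($r{\left(b,U \right)} = U 6 = 6 U$)
$u{\left(M \right)} = -3$ ($u{\left(M \right)} = -4 + \frac{M + M}{M + M} = -4 + \frac{2 M}{2 M} = -4 + 2 M \frac{1}{2 M} = -4 + 1 = -3$)
$g{\left(S \right)} = -3$
$\left(\left(-865 + 1612\right) - 688\right) + g{\left(-48 \right)} = \left(\left(-865 + 1612\right) - 688\right) - 3 = \left(747 - 688\right) - 3 = 59 - 3 = 56$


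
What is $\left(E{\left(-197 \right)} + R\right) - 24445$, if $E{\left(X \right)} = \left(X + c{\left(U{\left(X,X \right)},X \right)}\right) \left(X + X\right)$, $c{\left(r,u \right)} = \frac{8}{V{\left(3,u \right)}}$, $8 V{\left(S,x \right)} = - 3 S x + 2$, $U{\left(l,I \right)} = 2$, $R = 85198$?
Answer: $\frac{245583309}{1775} \approx 1.3836 \cdot 10^{5}$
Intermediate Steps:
$V{\left(S,x \right)} = \frac{1}{4} - \frac{3 S x}{8}$ ($V{\left(S,x \right)} = \frac{- 3 S x + 2}{8} = \frac{2 - 3 S x}{8} = \frac{1}{4} - \frac{3 S x}{8}$)
$c{\left(r,u \right)} = \frac{8}{\frac{1}{4} - \frac{9 u}{8}}$
$E{\left(X \right)} = 2 X \left(X - \frac{64}{-2 + 9 X}\right)$ ($E{\left(X \right)} = \left(X - \frac{64}{-2 + 9 X}\right) \left(X + X\right) = \left(X - \frac{64}{-2 + 9 X}\right) 2 X = 2 X \left(X - \frac{64}{-2 + 9 X}\right)$)
$\left(E{\left(-197 \right)} + R\right) - 24445 = \left(2 \left(-197\right) \frac{1}{-2 + 9 \left(-197\right)} \left(-64 - 197 \left(-2 + 9 \left(-197\right)\right)\right) + 85198\right) - 24445 = \left(2 \left(-197\right) \frac{1}{-2 - 1773} \left(-64 - 197 \left(-2 - 1773\right)\right) + 85198\right) - 24445 = \left(2 \left(-197\right) \frac{1}{-1775} \left(-64 - -349675\right) + 85198\right) - 24445 = \left(2 \left(-197\right) \left(- \frac{1}{1775}\right) \left(-64 + 349675\right) + 85198\right) - 24445 = \left(2 \left(-197\right) \left(- \frac{1}{1775}\right) 349611 + 85198\right) - 24445 = \left(\frac{137746734}{1775} + 85198\right) - 24445 = \frac{288973184}{1775} - 24445 = \frac{245583309}{1775}$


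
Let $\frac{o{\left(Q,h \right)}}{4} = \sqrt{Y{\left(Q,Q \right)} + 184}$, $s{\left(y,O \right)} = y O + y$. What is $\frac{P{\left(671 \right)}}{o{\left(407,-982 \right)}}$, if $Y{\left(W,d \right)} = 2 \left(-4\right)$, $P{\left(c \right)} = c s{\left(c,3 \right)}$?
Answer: $\frac{40931 \sqrt{11}}{4} \approx 33938.0$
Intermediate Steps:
$s{\left(y,O \right)} = y + O y$ ($s{\left(y,O \right)} = O y + y = y + O y$)
$P{\left(c \right)} = 4 c^{2}$ ($P{\left(c \right)} = c c \left(1 + 3\right) = c c 4 = c 4 c = 4 c^{2}$)
$Y{\left(W,d \right)} = -8$
$o{\left(Q,h \right)} = 16 \sqrt{11}$ ($o{\left(Q,h \right)} = 4 \sqrt{-8 + 184} = 4 \sqrt{176} = 4 \cdot 4 \sqrt{11} = 16 \sqrt{11}$)
$\frac{P{\left(671 \right)}}{o{\left(407,-982 \right)}} = \frac{4 \cdot 671^{2}}{16 \sqrt{11}} = 4 \cdot 450241 \frac{\sqrt{11}}{176} = 1800964 \frac{\sqrt{11}}{176} = \frac{40931 \sqrt{11}}{4}$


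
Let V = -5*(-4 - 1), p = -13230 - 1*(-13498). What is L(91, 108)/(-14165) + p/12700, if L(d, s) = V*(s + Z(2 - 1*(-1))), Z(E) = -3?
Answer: -1477064/8994775 ≈ -0.16421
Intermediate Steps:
p = 268 (p = -13230 + 13498 = 268)
V = 25 (V = -5*(-5) = 25)
L(d, s) = -75 + 25*s (L(d, s) = 25*(s - 3) = 25*(-3 + s) = -75 + 25*s)
L(91, 108)/(-14165) + p/12700 = (-75 + 25*108)/(-14165) + 268/12700 = (-75 + 2700)*(-1/14165) + 268*(1/12700) = 2625*(-1/14165) + 67/3175 = -525/2833 + 67/3175 = -1477064/8994775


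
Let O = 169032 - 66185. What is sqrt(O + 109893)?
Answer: 2*sqrt(53185) ≈ 461.24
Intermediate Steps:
O = 102847
sqrt(O + 109893) = sqrt(102847 + 109893) = sqrt(212740) = 2*sqrt(53185)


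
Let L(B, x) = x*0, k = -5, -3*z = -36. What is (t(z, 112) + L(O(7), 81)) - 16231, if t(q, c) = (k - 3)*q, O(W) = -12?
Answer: -16327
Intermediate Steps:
z = 12 (z = -1/3*(-36) = 12)
L(B, x) = 0
t(q, c) = -8*q (t(q, c) = (-5 - 3)*q = -8*q)
(t(z, 112) + L(O(7), 81)) - 16231 = (-8*12 + 0) - 16231 = (-96 + 0) - 16231 = -96 - 16231 = -16327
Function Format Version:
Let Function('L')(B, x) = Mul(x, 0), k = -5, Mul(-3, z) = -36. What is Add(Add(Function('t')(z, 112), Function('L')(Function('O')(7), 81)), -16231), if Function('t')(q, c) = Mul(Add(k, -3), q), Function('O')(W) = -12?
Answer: -16327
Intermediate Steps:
z = 12 (z = Mul(Rational(-1, 3), -36) = 12)
Function('L')(B, x) = 0
Function('t')(q, c) = Mul(-8, q) (Function('t')(q, c) = Mul(Add(-5, -3), q) = Mul(-8, q))
Add(Add(Function('t')(z, 112), Function('L')(Function('O')(7), 81)), -16231) = Add(Add(Mul(-8, 12), 0), -16231) = Add(Add(-96, 0), -16231) = Add(-96, -16231) = -16327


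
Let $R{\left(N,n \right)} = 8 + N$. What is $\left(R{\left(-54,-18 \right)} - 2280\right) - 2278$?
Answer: $-4604$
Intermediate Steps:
$\left(R{\left(-54,-18 \right)} - 2280\right) - 2278 = \left(\left(8 - 54\right) - 2280\right) - 2278 = \left(-46 - 2280\right) - 2278 = -2326 - 2278 = -4604$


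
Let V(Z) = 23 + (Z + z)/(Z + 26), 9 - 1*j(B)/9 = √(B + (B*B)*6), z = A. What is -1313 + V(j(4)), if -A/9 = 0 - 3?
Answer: -21912/17 ≈ -1288.9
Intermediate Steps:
A = 27 (A = -9*(0 - 3) = -9*(-3) = 27)
z = 27
j(B) = 81 - 9*√(B + 6*B²) (j(B) = 81 - 9*√(B + (B*B)*6) = 81 - 9*√(B + B²*6) = 81 - 9*√(B + 6*B²))
V(Z) = 23 + (27 + Z)/(26 + Z) (V(Z) = 23 + (Z + 27)/(Z + 26) = 23 + (27 + Z)/(26 + Z))
-1313 + V(j(4)) = -1313 + (625 + 24*(81 - 9*2*√(1 + 6*4)))/(26 + (81 - 9*2*√(1 + 6*4))) = -1313 + (625 + 24*(81 - 9*2*√(1 + 24)))/(26 + (81 - 9*2*√(1 + 24))) = -1313 + (625 + 24*(81 - 9*√(4*25)))/(26 + (81 - 9*√(4*25))) = -1313 + (625 + 24*(81 - 9*√100))/(26 + (81 - 9*√100)) = -1313 + (625 + 24*(81 - 9*10))/(26 + (81 - 9*10)) = -1313 + (625 + 24*(81 - 90))/(26 + (81 - 90)) = -1313 + (625 + 24*(-9))/(26 - 9) = -1313 + (625 - 216)/17 = -1313 + (1/17)*409 = -1313 + 409/17 = -21912/17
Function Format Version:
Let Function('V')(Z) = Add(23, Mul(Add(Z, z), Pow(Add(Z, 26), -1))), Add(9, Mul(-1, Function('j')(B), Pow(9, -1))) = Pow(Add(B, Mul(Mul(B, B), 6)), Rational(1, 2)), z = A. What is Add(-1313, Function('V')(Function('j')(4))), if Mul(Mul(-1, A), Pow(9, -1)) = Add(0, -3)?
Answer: Rational(-21912, 17) ≈ -1288.9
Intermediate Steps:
A = 27 (A = Mul(-9, Add(0, -3)) = Mul(-9, -3) = 27)
z = 27
Function('j')(B) = Add(81, Mul(-9, Pow(Add(B, Mul(6, Pow(B, 2))), Rational(1, 2)))) (Function('j')(B) = Add(81, Mul(-9, Pow(Add(B, Mul(Mul(B, B), 6)), Rational(1, 2)))) = Add(81, Mul(-9, Pow(Add(B, Mul(Pow(B, 2), 6)), Rational(1, 2)))) = Add(81, Mul(-9, Pow(Add(B, Mul(6, Pow(B, 2))), Rational(1, 2)))))
Function('V')(Z) = Add(23, Mul(Pow(Add(26, Z), -1), Add(27, Z))) (Function('V')(Z) = Add(23, Mul(Add(Z, 27), Pow(Add(Z, 26), -1))) = Add(23, Mul(Add(27, Z), Pow(Add(26, Z), -1))) = Add(23, Mul(Pow(Add(26, Z), -1), Add(27, Z))))
Add(-1313, Function('V')(Function('j')(4))) = Add(-1313, Mul(Pow(Add(26, Add(81, Mul(-9, Pow(Mul(4, Add(1, Mul(6, 4))), Rational(1, 2))))), -1), Add(625, Mul(24, Add(81, Mul(-9, Pow(Mul(4, Add(1, Mul(6, 4))), Rational(1, 2)))))))) = Add(-1313, Mul(Pow(Add(26, Add(81, Mul(-9, Pow(Mul(4, Add(1, 24)), Rational(1, 2))))), -1), Add(625, Mul(24, Add(81, Mul(-9, Pow(Mul(4, Add(1, 24)), Rational(1, 2)))))))) = Add(-1313, Mul(Pow(Add(26, Add(81, Mul(-9, Pow(Mul(4, 25), Rational(1, 2))))), -1), Add(625, Mul(24, Add(81, Mul(-9, Pow(Mul(4, 25), Rational(1, 2)))))))) = Add(-1313, Mul(Pow(Add(26, Add(81, Mul(-9, Pow(100, Rational(1, 2))))), -1), Add(625, Mul(24, Add(81, Mul(-9, Pow(100, Rational(1, 2)))))))) = Add(-1313, Mul(Pow(Add(26, Add(81, Mul(-9, 10))), -1), Add(625, Mul(24, Add(81, Mul(-9, 10)))))) = Add(-1313, Mul(Pow(Add(26, Add(81, -90)), -1), Add(625, Mul(24, Add(81, -90))))) = Add(-1313, Mul(Pow(Add(26, -9), -1), Add(625, Mul(24, -9)))) = Add(-1313, Mul(Pow(17, -1), Add(625, -216))) = Add(-1313, Mul(Rational(1, 17), 409)) = Add(-1313, Rational(409, 17)) = Rational(-21912, 17)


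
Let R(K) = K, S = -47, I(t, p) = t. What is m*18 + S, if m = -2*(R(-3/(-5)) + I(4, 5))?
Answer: -1063/5 ≈ -212.60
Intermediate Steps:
m = -46/5 (m = -2*(-3/(-5) + 4) = -2*(-3*(-⅕) + 4) = -2*(⅗ + 4) = -2*23/5 = -46/5 ≈ -9.2000)
m*18 + S = -46/5*18 - 47 = -828/5 - 47 = -1063/5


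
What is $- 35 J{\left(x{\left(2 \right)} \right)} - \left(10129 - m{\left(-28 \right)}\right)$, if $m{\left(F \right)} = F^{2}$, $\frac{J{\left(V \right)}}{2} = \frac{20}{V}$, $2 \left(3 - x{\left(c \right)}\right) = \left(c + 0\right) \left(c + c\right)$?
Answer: $-7945$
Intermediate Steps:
$x{\left(c \right)} = 3 - c^{2}$ ($x{\left(c \right)} = 3 - \frac{\left(c + 0\right) \left(c + c\right)}{2} = 3 - \frac{c 2 c}{2} = 3 - \frac{2 c^{2}}{2} = 3 - c^{2}$)
$J{\left(V \right)} = \frac{40}{V}$ ($J{\left(V \right)} = 2 \frac{20}{V} = \frac{40}{V}$)
$- 35 J{\left(x{\left(2 \right)} \right)} - \left(10129 - m{\left(-28 \right)}\right) = - 35 \frac{40}{3 - 2^{2}} - \left(10129 - \left(-28\right)^{2}\right) = - 35 \frac{40}{3 - 4} - \left(10129 - 784\right) = - 35 \frac{40}{-1} - 9345 = - 35 \cdot 40 \left(-1\right) - 9345 = \left(-35\right) \left(-40\right) - 9345 = 1400 - 9345 = -7945$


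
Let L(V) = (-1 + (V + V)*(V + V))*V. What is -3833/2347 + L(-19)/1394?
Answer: -69690901/3271718 ≈ -21.301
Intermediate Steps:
L(V) = V*(-1 + 4*V²) (L(V) = (-1 + (2*V)*(2*V))*V = (-1 + 4*V²)*V = V*(-1 + 4*V²))
-3833/2347 + L(-19)/1394 = -3833/2347 + (-1*(-19) + 4*(-19)³)/1394 = -3833*1/2347 + (19 + 4*(-6859))*(1/1394) = -3833/2347 + (19 - 27436)*(1/1394) = -3833/2347 - 27417*1/1394 = -3833/2347 - 27417/1394 = -69690901/3271718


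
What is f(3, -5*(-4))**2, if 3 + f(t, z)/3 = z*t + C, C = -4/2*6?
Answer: 18225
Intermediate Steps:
C = -12 (C = -4*1/2*6 = -2*6 = -12)
f(t, z) = -45 + 3*t*z (f(t, z) = -9 + 3*(z*t - 12) = -9 + 3*(t*z - 12) = -9 + 3*(-12 + t*z) = -9 + (-36 + 3*t*z) = -45 + 3*t*z)
f(3, -5*(-4))**2 = (-45 + 3*3*(-5*(-4)))**2 = (-45 + 3*3*20)**2 = (-45 + 180)**2 = 135**2 = 18225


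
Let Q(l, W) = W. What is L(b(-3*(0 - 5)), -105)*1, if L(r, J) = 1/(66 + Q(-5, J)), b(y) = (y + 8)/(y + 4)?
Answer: -1/39 ≈ -0.025641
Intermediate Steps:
b(y) = (8 + y)/(4 + y)
L(r, J) = 1/(66 + J)
L(b(-3*(0 - 5)), -105)*1 = 1/(66 - 105) = 1/(-39) = -1/39*1 = -1/39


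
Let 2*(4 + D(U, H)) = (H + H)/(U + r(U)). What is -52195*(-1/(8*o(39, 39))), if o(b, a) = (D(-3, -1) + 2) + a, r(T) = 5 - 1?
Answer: 52195/288 ≈ 181.23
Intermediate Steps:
r(T) = 4
D(U, H) = -4 + H/(4 + U) (D(U, H) = -4 + ((H + H)/(U + 4))/2 = -4 + ((2*H)/(4 + U))/2 = -4 + (2*H/(4 + U))/2 = -4 + H/(4 + U))
o(b, a) = -3 + a (o(b, a) = ((-16 - 1 - 4*(-3))/(4 - 3) + 2) + a = ((-16 - 1 + 12)/1 + 2) + a = (1*(-5) + 2) + a = (-5 + 2) + a = -3 + a)
-52195*(-1/(8*o(39, 39))) = -52195*(-1/(8*(-3 + 39))) = -52195/((-8*36)) = -52195/(-288) = -52195*(-1/288) = 52195/288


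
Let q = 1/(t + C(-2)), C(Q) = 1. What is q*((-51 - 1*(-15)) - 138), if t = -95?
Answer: 87/47 ≈ 1.8511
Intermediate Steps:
q = -1/94 (q = 1/(-95 + 1) = 1/(-94) = -1/94 ≈ -0.010638)
q*((-51 - 1*(-15)) - 138) = -((-51 - 1*(-15)) - 138)/94 = -((-51 + 15) - 138)/94 = -(-36 - 138)/94 = -1/94*(-174) = 87/47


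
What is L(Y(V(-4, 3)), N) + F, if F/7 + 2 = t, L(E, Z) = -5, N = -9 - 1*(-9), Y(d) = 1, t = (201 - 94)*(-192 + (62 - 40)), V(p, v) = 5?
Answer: -127349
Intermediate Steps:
t = -18190 (t = 107*(-192 + 22) = 107*(-170) = -18190)
N = 0 (N = -9 + 9 = 0)
F = -127344 (F = -14 + 7*(-18190) = -14 - 127330 = -127344)
L(Y(V(-4, 3)), N) + F = -5 - 127344 = -127349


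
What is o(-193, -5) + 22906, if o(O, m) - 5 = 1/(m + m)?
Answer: 229109/10 ≈ 22911.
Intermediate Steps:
o(O, m) = 5 + 1/(2*m) (o(O, m) = 5 + 1/(m + m) = 5 + 1/(2*m))
o(-193, -5) + 22906 = (5 + (½)/(-5)) + 22906 = (5 + (½)*(-⅕)) + 22906 = (5 - ⅒) + 22906 = 49/10 + 22906 = 229109/10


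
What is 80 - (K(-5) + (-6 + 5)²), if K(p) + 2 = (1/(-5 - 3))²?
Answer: 5183/64 ≈ 80.984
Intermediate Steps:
K(p) = -127/64 (K(p) = -2 + (1/(-5 - 3))² = -2 + (1/(-8))² = -2 + (-⅛)² = -2 + 1/64 = -127/64)
80 - (K(-5) + (-6 + 5)²) = 80 - (-127/64 + (-6 + 5)²) = 80 - (-127/64 + (-1)²) = 80 - (-127/64 + 1) = 80 - 1*(-63/64) = 80 + 63/64 = 5183/64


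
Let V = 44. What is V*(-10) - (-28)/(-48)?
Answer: -5287/12 ≈ -440.58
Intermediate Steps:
V*(-10) - (-28)/(-48) = 44*(-10) - (-28)/(-48) = -440 - (-28)*(-1)/48 = -440 - 1*7/12 = -440 - 7/12 = -5287/12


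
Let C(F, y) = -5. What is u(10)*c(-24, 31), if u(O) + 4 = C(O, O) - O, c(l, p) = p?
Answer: -589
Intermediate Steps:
u(O) = -9 - O (u(O) = -4 + (-5 - O) = -9 - O)
u(10)*c(-24, 31) = (-9 - 1*10)*31 = (-9 - 10)*31 = -19*31 = -589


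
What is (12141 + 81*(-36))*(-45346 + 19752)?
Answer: -236104650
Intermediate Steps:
(12141 + 81*(-36))*(-45346 + 19752) = (12141 - 2916)*(-25594) = 9225*(-25594) = -236104650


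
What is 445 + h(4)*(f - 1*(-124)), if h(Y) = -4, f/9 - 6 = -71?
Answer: 2289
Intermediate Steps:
f = -585 (f = 54 + 9*(-71) = 54 - 639 = -585)
445 + h(4)*(f - 1*(-124)) = 445 - 4*(-585 - 1*(-124)) = 445 - 4*(-585 + 124) = 445 - 4*(-461) = 445 + 1844 = 2289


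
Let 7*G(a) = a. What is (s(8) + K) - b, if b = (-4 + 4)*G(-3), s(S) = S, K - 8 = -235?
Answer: -219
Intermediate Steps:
K = -227 (K = 8 - 235 = -227)
G(a) = a/7
b = 0 (b = (-4 + 4)*((⅐)*(-3)) = 0*(-3/7) = 0)
(s(8) + K) - b = (8 - 227) - 1*0 = -219 + 0 = -219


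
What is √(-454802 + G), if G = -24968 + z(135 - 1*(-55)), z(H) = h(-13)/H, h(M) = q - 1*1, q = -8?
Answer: I*√17319698710/190 ≈ 692.65*I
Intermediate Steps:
h(M) = -9 (h(M) = -8 - 1*1 = -8 - 1 = -9)
z(H) = -9/H
G = -4743929/190 (G = -24968 - 9/(135 - 1*(-55)) = -24968 - 9/(135 + 55) = -24968 - 9/190 = -4743929/190 ≈ -24968.)
√(-454802 + G) = √(-454802 - 4743929/190) = √(-91156309/190) = I*√17319698710/190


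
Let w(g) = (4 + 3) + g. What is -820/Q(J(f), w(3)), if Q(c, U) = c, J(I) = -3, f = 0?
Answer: 820/3 ≈ 273.33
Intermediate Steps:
w(g) = 7 + g
-820/Q(J(f), w(3)) = -820/(-3) = -820*(-1)/3 = -410*(-2/3) = 820/3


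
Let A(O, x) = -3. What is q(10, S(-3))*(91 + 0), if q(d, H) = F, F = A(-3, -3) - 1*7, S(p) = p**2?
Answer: -910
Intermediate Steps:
F = -10 (F = -3 - 1*7 = -3 - 7 = -10)
q(d, H) = -10
q(10, S(-3))*(91 + 0) = -10*(91 + 0) = -10*91 = -910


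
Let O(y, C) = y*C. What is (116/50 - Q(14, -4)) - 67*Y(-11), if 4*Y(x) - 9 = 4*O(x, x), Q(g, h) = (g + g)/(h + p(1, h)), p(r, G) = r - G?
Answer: -828343/100 ≈ -8283.4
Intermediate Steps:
O(y, C) = C*y
Q(g, h) = 2*g (Q(g, h) = (g + g)/(h + (1 - h)) = (2*g)/1 = (2*g)*1 = 2*g)
Y(x) = 9/4 + x² (Y(x) = 9/4 + (4*(x*x))/4 = 9/4 + (4*x²)/4 = 9/4 + x²)
(116/50 - Q(14, -4)) - 67*Y(-11) = (116/50 - 2*14) - 67*(9/4 + (-11)²) = (116*(1/50) - 1*28) - 67*(9/4 + 121) = (58/25 - 28) - 67*493/4 = -642/25 - 33031/4 = -828343/100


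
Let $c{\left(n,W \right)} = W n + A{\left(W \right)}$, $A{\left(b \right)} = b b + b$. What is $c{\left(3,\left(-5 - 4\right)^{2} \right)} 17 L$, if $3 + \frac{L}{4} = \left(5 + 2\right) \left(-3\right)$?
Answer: $-11236320$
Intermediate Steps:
$A{\left(b \right)} = b + b^{2}$ ($A{\left(b \right)} = b^{2} + b = b + b^{2}$)
$c{\left(n,W \right)} = W n + W \left(1 + W\right)$
$L = -96$ ($L = -12 + 4 \left(5 + 2\right) \left(-3\right) = -12 + 4 \cdot 7 \left(-3\right) = -12 + 4 \left(-21\right) = -12 - 84 = -96$)
$c{\left(3,\left(-5 - 4\right)^{2} \right)} 17 L = \left(-5 - 4\right)^{2} \left(1 + \left(-5 - 4\right)^{2} + 3\right) 17 \left(-96\right) = \left(-9\right)^{2} \left(1 + \left(-9\right)^{2} + 3\right) 17 \left(-96\right) = 81 \left(1 + 81 + 3\right) 17 \left(-96\right) = 81 \cdot 85 \cdot 17 \left(-96\right) = 6885 \cdot 17 \left(-96\right) = 117045 \left(-96\right) = -11236320$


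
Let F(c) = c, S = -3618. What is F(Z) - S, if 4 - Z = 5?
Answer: 3617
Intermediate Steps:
Z = -1 (Z = 4 - 1*5 = 4 - 5 = -1)
F(Z) - S = -1 - 1*(-3618) = -1 + 3618 = 3617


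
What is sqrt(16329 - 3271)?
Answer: sqrt(13058) ≈ 114.27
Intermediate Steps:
sqrt(16329 - 3271) = sqrt(13058)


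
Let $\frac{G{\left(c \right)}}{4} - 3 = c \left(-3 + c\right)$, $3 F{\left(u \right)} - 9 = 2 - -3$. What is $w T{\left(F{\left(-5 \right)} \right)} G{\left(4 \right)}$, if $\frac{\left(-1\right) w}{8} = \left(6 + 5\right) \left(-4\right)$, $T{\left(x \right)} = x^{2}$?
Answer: $\frac{1931776}{9} \approx 2.1464 \cdot 10^{5}$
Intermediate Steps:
$F{\left(u \right)} = \frac{14}{3}$ ($F{\left(u \right)} = 3 + \frac{2 - -3}{3} = 3 + \frac{2 + 3}{3} = 3 + \frac{1}{3} \cdot 5 = 3 + \frac{5}{3} = \frac{14}{3}$)
$w = 352$ ($w = - 8 \left(6 + 5\right) \left(-4\right) = - 8 \cdot 11 \left(-4\right) = \left(-8\right) \left(-44\right) = 352$)
$G{\left(c \right)} = 12 + 4 c \left(-3 + c\right)$
$w T{\left(F{\left(-5 \right)} \right)} G{\left(4 \right)} = 352 \left(\frac{14}{3}\right)^{2} \left(12 - 48 + 4 \cdot 4^{2}\right) = 352 \cdot \frac{196}{9} \left(12 - 48 + 4 \cdot 16\right) = \frac{68992 \left(12 - 48 + 64\right)}{9} = \frac{68992}{9} \cdot 28 = \frac{1931776}{9}$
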